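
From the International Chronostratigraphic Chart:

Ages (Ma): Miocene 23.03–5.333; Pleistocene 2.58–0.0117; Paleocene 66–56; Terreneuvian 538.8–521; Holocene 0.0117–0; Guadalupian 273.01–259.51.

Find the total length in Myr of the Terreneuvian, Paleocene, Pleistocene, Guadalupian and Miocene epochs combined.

Each duration: Terreneuvian = 17.8; Paleocene = 10; Pleistocene = 2.5683; Guadalupian = 13.5; Miocene = 17.697.
Sum: 17.8 + 10 + 2.5683 + 13.5 + 17.697 = 61.5653 Myr.

61.5653 million years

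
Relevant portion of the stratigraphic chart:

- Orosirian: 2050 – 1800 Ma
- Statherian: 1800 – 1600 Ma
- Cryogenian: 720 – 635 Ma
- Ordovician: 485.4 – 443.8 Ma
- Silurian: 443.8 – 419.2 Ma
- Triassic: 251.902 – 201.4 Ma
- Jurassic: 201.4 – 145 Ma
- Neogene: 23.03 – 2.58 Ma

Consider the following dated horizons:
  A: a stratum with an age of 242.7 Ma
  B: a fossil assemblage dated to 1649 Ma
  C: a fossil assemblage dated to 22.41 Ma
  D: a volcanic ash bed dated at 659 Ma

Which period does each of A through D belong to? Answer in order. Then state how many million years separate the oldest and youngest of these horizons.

A — Triassic; B — Statherian; C — Neogene; D — Cryogenian; span 1626.59 million years

A: 242.7 Ma lies in 251.902–201.4 Ma, so Triassic.
B: 1649 Ma lies in 1800–1600 Ma, so Statherian.
C: 22.41 Ma lies in 23.03–2.58 Ma, so Neogene.
D: 659 Ma lies in 720–635 Ma, so Cryogenian.
Oldest = 1649 Ma, youngest = 22.41 Ma → span 1626.59 Myr.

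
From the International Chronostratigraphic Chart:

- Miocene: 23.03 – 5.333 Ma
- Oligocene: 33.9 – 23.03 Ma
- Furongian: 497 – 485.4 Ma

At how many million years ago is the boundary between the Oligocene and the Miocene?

The Oligocene ends and the Miocene begins at 23.03 Ma.

23.03 Ma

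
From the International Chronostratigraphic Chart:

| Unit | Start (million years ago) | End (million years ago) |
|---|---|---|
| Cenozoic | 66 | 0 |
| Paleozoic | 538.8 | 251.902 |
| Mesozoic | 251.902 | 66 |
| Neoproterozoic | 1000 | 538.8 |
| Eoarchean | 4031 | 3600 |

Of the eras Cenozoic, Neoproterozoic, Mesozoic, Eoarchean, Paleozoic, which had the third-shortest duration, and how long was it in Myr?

Start − end for each: Cenozoic 66 − 0 = 66; Neoproterozoic 1000 − 538.8 = 461.2; Mesozoic 251.902 − 66 = 185.902; Eoarchean 4031 − 3600 = 431; Paleozoic 538.8 − 251.902 = 286.898.
Ranking these from shortest: Cenozoic < Mesozoic < Paleozoic < Eoarchean < Neoproterozoic.
Position 3 in that ranking is Paleozoic, which lasted 286.898 Myr.

Paleozoic, 286.898 million years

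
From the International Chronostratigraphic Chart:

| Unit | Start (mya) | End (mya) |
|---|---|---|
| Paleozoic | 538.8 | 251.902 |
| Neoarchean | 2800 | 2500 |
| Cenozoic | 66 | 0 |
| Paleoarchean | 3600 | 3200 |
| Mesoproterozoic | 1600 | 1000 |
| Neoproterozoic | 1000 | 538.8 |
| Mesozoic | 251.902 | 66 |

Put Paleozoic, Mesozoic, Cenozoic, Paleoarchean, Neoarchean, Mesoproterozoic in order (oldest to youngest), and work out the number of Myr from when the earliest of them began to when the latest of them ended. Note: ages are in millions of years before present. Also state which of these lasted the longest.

Start ages (Ma): Paleoarchean 3600, Neoarchean 2800, Mesoproterozoic 1600, Paleozoic 538.8, Mesozoic 251.902, Cenozoic 66.
Ordered oldest to youngest: Paleoarchean, Neoarchean, Mesoproterozoic, Paleozoic, Mesozoic, Cenozoic.
Span = 3600 − 0 = 3600 Myr.
Durations: Mesozoic 185.902, Paleozoic 286.898, Cenozoic 66, Mesoproterozoic 600, Neoarchean 300, Paleoarchean 400 → longest is Mesoproterozoic (600 Myr).

Paleoarchean, Neoarchean, Mesoproterozoic, Paleozoic, Mesozoic, Cenozoic; total span 3600 Myr; longest is Mesoproterozoic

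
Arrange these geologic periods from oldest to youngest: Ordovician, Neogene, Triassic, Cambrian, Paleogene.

Cambrian, then Ordovician, then Triassic, then Paleogene, then Neogene

Group by era (each group listed oldest first) — Paleozoic: Cambrian, Ordovician; Mesozoic: Triassic; Cenozoic: Paleogene, Neogene. The eras run Paleozoic → Mesozoic → Cenozoic. Concatenating the groups in that era order gives oldest to youngest directly.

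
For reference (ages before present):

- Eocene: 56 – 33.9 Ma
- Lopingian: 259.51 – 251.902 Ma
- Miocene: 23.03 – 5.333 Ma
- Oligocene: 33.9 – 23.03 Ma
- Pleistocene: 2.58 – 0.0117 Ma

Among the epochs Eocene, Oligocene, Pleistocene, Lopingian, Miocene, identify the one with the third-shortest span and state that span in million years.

Oligocene, 10.87 million years

Start − end for each: Eocene 56 − 33.9 = 22.1; Oligocene 33.9 − 23.03 = 10.87; Pleistocene 2.58 − 0.0117 = 2.5683; Lopingian 259.51 − 251.902 = 7.608; Miocene 23.03 − 5.333 = 17.697.
Ranking these from shortest: Pleistocene < Lopingian < Oligocene < Miocene < Eocene.
Position 3 in that ranking is Oligocene, which lasted 10.87 Myr.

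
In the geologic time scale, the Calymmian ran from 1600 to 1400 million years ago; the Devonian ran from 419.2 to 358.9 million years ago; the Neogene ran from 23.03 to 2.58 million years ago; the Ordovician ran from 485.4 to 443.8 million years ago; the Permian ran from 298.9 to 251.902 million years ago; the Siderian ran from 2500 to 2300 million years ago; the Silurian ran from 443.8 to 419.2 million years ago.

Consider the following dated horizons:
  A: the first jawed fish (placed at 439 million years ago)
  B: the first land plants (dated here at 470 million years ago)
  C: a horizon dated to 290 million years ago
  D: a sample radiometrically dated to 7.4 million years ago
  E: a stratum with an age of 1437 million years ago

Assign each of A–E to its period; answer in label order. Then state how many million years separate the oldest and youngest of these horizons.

Match each age against the start–end ranges in the excerpt: A = 439 Ma → Silurian (443.8–419.2); B = 470 Ma → Ordovician (485.4–443.8); C = 290 Ma → Permian (298.9–251.902); D = 7.4 Ma → Neogene (23.03–2.58); E = 1437 Ma → Calymmian (1600–1400).
The largest age is 1437 Ma and the smallest is 7.4 Ma; their difference is 1429.6 Myr.

A — Silurian; B — Ordovician; C — Permian; D — Neogene; E — Calymmian; span 1429.6 million years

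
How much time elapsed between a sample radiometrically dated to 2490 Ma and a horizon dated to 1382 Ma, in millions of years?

2490 − 1382 = 1108 million years.

1108 million years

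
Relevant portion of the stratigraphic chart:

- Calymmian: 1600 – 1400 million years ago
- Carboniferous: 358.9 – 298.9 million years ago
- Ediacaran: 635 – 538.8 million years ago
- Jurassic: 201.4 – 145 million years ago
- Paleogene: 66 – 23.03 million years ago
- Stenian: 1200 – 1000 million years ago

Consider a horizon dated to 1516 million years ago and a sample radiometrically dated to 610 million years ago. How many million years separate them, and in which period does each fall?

Elapsed time: 1516 − 610 = 906 Myr.
1516 Ma lies within 1600–1400 Ma: Calymmian.
610 Ma lies within 635–538.8 Ma: Ediacaran.

906 million years apart; the first in the Calymmian, the second in the Ediacaran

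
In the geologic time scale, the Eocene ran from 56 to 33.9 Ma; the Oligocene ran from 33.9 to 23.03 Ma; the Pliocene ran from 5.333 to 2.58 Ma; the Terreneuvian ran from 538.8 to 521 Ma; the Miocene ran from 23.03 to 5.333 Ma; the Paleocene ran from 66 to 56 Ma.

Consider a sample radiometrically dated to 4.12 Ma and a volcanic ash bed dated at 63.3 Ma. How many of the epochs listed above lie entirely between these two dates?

3

63.3 Ma sits inside the Paleocene (66–56) and 4.12 Ma inside the Pliocene (5.333–2.58); neither of those is wholly between the two dates.
The listed epochs lying completely between them are Eocene, Oligocene, Miocene — 3 in all.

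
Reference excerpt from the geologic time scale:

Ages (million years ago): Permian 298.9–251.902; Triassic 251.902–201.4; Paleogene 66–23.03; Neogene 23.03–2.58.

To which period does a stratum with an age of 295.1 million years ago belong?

Permian

295.1 Ma lies between 298.9 and 251.902 Ma, so it falls in the Permian.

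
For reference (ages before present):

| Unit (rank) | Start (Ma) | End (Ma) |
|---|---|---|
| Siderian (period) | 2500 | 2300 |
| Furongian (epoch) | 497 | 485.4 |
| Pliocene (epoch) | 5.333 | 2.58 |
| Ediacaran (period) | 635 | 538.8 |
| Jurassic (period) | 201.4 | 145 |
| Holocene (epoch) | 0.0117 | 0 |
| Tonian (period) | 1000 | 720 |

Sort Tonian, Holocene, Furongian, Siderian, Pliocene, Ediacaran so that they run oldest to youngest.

The oldest of these is Siderian (starts 2500 Ma) and the youngest is Holocene (ends 0 Ma).
In between, by decreasing start age: Tonian (1000), Ediacaran (635), Furongian (497), Pliocene (5.333).

Siderian, Tonian, Ediacaran, Furongian, Pliocene, Holocene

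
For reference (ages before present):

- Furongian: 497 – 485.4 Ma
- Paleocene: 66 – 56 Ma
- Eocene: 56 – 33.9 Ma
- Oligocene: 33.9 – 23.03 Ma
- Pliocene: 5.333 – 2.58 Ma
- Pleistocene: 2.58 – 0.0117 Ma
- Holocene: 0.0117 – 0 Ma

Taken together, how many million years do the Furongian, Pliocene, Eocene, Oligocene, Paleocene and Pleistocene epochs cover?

Each duration: Furongian = 11.6; Pliocene = 2.753; Eocene = 22.1; Oligocene = 10.87; Paleocene = 10; Pleistocene = 2.5683.
Sum: 11.6 + 2.753 + 22.1 + 10.87 + 10 + 2.5683 = 59.8913 Myr.

59.8913 million years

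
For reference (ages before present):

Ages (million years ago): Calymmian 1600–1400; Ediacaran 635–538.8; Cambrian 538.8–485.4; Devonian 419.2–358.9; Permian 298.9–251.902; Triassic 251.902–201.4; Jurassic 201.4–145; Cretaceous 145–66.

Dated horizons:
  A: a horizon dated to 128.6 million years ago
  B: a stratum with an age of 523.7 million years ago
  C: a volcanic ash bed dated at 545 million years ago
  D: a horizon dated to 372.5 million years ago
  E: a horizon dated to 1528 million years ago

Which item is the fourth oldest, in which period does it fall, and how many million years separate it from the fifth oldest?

D, in the Devonian; 243.9 million years to A

Sorted oldest-first by Ma: E (1528), C (545), B (523.7), D (372.5), A (128.6).
The fourth oldest is D at 372.5 Ma, which lies in 419.2–358.9 Ma: the Devonian.
The fifth oldest is A at 128.6 Ma; separation = |372.5 − 128.6| = 243.9 Myr.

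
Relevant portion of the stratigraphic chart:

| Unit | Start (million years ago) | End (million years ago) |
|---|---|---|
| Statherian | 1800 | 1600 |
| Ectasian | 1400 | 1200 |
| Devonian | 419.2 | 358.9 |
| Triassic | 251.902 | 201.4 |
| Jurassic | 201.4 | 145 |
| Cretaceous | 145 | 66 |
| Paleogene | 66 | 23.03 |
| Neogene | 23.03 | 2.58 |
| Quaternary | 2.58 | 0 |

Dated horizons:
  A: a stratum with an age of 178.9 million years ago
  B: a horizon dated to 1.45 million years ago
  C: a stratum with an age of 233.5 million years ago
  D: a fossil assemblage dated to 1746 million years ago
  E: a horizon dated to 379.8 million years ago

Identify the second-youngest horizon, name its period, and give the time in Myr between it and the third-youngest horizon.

A, in the Jurassic; 54.6 million years to C

Smaller Ma means younger, so youngest first: B 1.45 < A 178.9 < C 233.5 < E 379.8 < D 1746.
Counting 2 along gives A (178.9 Ma); the excerpt puts that inside the Jurassic, 201.4–145 Ma.
Next in line is C (233.5 Ma), and 233.5 − 178.9 = 54.6 Myr.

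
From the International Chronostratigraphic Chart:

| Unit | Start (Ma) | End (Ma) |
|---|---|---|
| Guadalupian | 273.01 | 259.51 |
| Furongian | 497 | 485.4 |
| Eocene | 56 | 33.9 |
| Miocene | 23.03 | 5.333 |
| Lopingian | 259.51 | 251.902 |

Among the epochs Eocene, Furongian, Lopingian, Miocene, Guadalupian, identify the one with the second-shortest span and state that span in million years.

Furongian, 11.6 million years

Start − end for each: Eocene 56 − 33.9 = 22.1; Furongian 497 − 485.4 = 11.6; Lopingian 259.51 − 251.902 = 7.608; Miocene 23.03 − 5.333 = 17.697; Guadalupian 273.01 − 259.51 = 13.5.
Ranking these from shortest: Lopingian < Furongian < Guadalupian < Miocene < Eocene.
Position 2 in that ranking is Furongian, which lasted 11.6 Myr.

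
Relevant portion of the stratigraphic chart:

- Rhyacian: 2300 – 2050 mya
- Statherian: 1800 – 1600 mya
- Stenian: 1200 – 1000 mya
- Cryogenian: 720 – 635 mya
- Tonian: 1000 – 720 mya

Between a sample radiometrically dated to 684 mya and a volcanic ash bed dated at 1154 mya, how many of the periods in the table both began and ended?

The older date is 1154 Ma and the younger is 684 Ma.
Periods with start < 1154 and end > 684 Ma: Tonian (1000–720).
That is 1 complete period.

1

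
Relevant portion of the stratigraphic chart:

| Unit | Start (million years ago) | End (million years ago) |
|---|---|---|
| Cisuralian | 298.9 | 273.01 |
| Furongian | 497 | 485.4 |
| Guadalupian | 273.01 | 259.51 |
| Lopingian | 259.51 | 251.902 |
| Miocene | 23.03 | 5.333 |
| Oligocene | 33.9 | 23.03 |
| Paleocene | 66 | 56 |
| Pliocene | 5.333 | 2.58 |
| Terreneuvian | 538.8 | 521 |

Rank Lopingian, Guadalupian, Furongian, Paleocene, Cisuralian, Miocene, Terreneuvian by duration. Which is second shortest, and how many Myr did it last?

Start − end for each: Lopingian 259.51 − 251.902 = 7.608; Guadalupian 273.01 − 259.51 = 13.5; Furongian 497 − 485.4 = 11.6; Paleocene 66 − 56 = 10; Cisuralian 298.9 − 273.01 = 25.89; Miocene 23.03 − 5.333 = 17.697; Terreneuvian 538.8 − 521 = 17.8.
Ranking these from shortest: Lopingian < Paleocene < Furongian < Guadalupian < Miocene < Terreneuvian < Cisuralian.
Position 2 in that ranking is Paleocene, which lasted 10 Myr.

Paleocene, 10 million years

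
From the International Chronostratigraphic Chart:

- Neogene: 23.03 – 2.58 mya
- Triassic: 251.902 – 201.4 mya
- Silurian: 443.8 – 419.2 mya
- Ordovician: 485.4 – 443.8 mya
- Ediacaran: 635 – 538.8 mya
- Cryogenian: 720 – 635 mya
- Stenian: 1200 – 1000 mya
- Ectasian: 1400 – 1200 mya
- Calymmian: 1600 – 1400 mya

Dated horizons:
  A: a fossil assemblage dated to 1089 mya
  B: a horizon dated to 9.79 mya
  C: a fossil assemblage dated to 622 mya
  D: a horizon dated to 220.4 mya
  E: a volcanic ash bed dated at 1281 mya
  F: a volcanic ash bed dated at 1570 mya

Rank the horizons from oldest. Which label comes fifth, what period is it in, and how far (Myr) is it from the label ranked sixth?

Sorted oldest-first by Ma: F (1570), E (1281), A (1089), C (622), D (220.4), B (9.79).
The fifth oldest is D at 220.4 Ma, which lies in 251.902–201.4 Ma: the Triassic.
The sixth oldest is B at 9.79 Ma; separation = |220.4 − 9.79| = 210.61 Myr.

D, in the Triassic; 210.61 million years to B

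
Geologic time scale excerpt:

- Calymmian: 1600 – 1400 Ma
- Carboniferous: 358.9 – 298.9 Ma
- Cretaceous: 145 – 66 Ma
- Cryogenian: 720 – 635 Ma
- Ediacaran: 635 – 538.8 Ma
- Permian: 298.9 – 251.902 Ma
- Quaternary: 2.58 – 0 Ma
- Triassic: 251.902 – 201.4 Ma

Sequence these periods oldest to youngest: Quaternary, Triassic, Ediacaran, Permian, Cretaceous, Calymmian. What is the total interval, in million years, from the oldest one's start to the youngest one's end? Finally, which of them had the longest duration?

Start ages (Ma): Calymmian 1600, Ediacaran 635, Permian 298.9, Triassic 251.902, Cretaceous 145, Quaternary 2.58.
Ordered oldest to youngest: Calymmian, Ediacaran, Permian, Triassic, Cretaceous, Quaternary.
Span = 1600 − 0 = 1600 Myr.
Durations: Cretaceous 79, Triassic 50.502, Calymmian 200, Ediacaran 96.2, Permian 46.998, Quaternary 2.58 → longest is Calymmian (200 Myr).

Calymmian → Ediacaran → Permian → Triassic → Cretaceous → Quaternary; total span 1600 Myr; longest is Calymmian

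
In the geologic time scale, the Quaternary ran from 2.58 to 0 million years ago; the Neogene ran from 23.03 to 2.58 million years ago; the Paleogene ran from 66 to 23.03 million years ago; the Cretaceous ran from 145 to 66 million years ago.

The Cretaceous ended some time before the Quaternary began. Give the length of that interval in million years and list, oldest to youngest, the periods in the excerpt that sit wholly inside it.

End of Cretaceous = 66 Ma; start of Quaternary = 2.58 Ma.
Gap = 66 − 2.58 = 63.42 Myr.
Periods wholly inside 66–2.58 Ma: Paleogene (66–23.03), Neogene (23.03–2.58).

63.42 million years; Paleogene, Neogene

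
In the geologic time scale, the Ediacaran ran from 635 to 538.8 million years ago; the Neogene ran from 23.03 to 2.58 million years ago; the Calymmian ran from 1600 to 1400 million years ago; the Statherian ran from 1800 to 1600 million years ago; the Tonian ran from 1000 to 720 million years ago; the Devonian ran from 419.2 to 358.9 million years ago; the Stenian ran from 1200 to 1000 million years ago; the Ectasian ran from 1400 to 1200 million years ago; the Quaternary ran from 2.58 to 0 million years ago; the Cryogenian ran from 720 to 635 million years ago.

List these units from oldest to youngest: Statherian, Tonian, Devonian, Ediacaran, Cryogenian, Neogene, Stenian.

Read off each span (Ma): Statherian 1800–1600; Tonian 1000–720; Devonian 419.2–358.9; Ediacaran 635–538.8; Cryogenian 720–635; Neogene 23.03–2.58; Stenian 1200–1000.
Larger Ma is older, so oldest→youngest is Statherian, Stenian, Tonian, Cryogenian, Ediacaran, Devonian, Neogene.

Statherian, Stenian, Tonian, Cryogenian, Ediacaran, Devonian, Neogene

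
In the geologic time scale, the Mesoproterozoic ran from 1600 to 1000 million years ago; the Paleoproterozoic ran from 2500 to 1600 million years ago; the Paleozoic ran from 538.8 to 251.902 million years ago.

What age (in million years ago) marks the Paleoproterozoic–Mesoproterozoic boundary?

1600 million years ago

The Paleoproterozoic ends and the Mesoproterozoic begins at 1600 million years ago.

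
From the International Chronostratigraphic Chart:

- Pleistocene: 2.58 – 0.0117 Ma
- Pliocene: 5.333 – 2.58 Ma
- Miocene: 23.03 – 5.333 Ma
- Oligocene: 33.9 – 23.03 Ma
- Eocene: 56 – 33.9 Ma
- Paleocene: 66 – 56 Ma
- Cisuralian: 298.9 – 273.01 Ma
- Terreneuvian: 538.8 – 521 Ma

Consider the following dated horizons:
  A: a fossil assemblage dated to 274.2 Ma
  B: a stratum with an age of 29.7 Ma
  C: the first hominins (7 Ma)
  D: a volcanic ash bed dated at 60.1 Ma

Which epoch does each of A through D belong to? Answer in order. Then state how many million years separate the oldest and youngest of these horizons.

A: 274.2 Ma lies in 298.9–273.01 Ma, so Cisuralian.
B: 29.7 Ma lies in 33.9–23.03 Ma, so Oligocene.
C: 7 Ma lies in 23.03–5.333 Ma, so Miocene.
D: 60.1 Ma lies in 66–56 Ma, so Paleocene.
Oldest = 274.2 Ma, youngest = 7 Ma → span 267.2 Myr.

A — Cisuralian; B — Oligocene; C — Miocene; D — Paleocene; span 267.2 million years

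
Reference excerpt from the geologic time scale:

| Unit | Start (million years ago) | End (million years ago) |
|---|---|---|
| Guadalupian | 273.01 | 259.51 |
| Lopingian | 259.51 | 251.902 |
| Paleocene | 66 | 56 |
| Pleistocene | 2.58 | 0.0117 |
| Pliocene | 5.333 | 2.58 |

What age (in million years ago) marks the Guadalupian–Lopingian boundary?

259.51 million years ago

The Guadalupian ends and the Lopingian begins at 259.51 million years ago.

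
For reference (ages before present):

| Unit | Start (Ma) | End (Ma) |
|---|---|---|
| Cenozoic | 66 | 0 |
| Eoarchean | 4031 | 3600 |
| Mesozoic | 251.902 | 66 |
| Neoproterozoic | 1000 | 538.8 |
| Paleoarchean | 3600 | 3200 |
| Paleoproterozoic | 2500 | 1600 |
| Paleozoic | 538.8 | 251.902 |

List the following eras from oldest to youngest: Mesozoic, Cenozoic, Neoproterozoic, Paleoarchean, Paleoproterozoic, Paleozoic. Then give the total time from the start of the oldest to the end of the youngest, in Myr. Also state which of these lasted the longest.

Paleoarchean → Paleoproterozoic → Neoproterozoic → Paleozoic → Mesozoic → Cenozoic; total span 3600 Myr; longest is Paleoproterozoic

Start ages (Ma): Paleoarchean 3600, Paleoproterozoic 2500, Neoproterozoic 1000, Paleozoic 538.8, Mesozoic 251.902, Cenozoic 66.
Ordered oldest to youngest: Paleoarchean, Paleoproterozoic, Neoproterozoic, Paleozoic, Mesozoic, Cenozoic.
Span = 3600 − 0 = 3600 Myr.
Durations: Paleozoic 286.898, Paleoarchean 400, Cenozoic 66, Mesozoic 185.902, Paleoproterozoic 900, Neoproterozoic 461.2 → longest is Paleoproterozoic (900 Myr).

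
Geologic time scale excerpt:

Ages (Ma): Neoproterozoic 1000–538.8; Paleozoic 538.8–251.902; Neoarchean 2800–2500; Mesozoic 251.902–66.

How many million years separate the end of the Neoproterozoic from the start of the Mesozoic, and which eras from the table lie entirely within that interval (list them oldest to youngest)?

286.898 million years; Paleozoic

End of Neoproterozoic = 538.8 Ma; start of Mesozoic = 251.902 Ma.
Gap = 538.8 − 251.902 = 286.898 Myr.
Eras wholly inside 538.8–251.902 Ma: Paleozoic (538.8–251.902).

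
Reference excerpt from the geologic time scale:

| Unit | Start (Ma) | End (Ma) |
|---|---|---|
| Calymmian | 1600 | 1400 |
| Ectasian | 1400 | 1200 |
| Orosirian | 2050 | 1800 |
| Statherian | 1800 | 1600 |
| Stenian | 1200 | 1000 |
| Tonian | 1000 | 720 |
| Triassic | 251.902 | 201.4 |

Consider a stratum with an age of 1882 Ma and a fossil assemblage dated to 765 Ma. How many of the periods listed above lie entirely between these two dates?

The older date is 1882 Ma and the younger is 765 Ma.
Periods with start < 1882 and end > 765 Ma: Statherian (1800–1600), Calymmian (1600–1400), Ectasian (1400–1200), Stenian (1200–1000).
That is 4 complete periods.

4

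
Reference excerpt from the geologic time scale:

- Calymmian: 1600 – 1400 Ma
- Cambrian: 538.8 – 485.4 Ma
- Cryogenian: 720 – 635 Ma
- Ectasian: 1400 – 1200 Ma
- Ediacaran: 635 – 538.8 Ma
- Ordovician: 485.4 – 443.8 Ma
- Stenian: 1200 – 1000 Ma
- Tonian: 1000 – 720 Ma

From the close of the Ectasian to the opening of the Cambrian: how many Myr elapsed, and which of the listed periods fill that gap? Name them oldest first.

End of Ectasian = 1200 Ma; start of Cambrian = 538.8 Ma.
Gap = 1200 − 538.8 = 661.2 Myr.
Periods wholly inside 1200–538.8 Ma: Stenian (1200–1000), Tonian (1000–720), Cryogenian (720–635), Ediacaran (635–538.8).

661.2 million years; Stenian, Tonian, Cryogenian, Ediacaran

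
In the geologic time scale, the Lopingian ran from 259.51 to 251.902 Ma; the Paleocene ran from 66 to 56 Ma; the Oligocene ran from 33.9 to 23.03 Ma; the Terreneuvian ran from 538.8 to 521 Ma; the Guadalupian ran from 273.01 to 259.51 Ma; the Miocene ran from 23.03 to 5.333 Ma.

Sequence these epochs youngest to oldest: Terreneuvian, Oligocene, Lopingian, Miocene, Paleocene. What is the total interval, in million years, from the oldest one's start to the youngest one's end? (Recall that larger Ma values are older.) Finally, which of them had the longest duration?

From the excerpt: Terreneuvian 538.8–521; Oligocene 33.9–23.03; Lopingian 259.51–251.902; Miocene 23.03–5.333; Paleocene 66–56 (Ma).
Larger Ma is earlier, so the oldest is Terreneuvian and the youngest is Miocene; youngest to oldest: Miocene, Oligocene, Paleocene, Lopingian, Terreneuvian.
Oldest start 538.8 minus youngest end 5.333 gives 533.467 Myr overall.
Individual lengths (start − end): Paleocene 10; Oligocene 10.87; Lopingian 7.608; Miocene 17.697; Terreneuvian 17.8. The largest is Terreneuvian at 17.8 Myr.

Miocene, Oligocene, Paleocene, Lopingian, Terreneuvian; total span 533.467 Myr; longest is Terreneuvian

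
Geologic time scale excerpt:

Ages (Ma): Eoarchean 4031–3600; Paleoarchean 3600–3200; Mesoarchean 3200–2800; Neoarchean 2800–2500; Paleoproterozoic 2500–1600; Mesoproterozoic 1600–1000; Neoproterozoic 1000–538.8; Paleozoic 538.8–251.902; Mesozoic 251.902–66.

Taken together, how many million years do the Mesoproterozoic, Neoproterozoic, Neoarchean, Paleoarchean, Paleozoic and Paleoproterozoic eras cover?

2948.098 million years

Each duration: Mesoproterozoic = 600; Neoproterozoic = 461.2; Neoarchean = 300; Paleoarchean = 400; Paleozoic = 286.898; Paleoproterozoic = 900.
Sum: 600 + 461.2 + 300 + 400 + 286.898 + 900 = 2948.098 Myr.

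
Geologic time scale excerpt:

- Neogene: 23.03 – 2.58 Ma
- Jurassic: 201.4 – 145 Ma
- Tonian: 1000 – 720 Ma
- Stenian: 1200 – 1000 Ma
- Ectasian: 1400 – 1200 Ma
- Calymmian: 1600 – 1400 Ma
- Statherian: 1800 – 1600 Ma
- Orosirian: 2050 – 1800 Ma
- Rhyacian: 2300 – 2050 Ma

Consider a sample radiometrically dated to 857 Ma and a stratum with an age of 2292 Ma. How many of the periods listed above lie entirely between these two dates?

The older date is 2292 Ma and the younger is 857 Ma.
Periods with start < 2292 and end > 857 Ma: Orosirian (2050–1800), Statherian (1800–1600), Calymmian (1600–1400), Ectasian (1400–1200), Stenian (1200–1000).
That is 5 complete periods.

5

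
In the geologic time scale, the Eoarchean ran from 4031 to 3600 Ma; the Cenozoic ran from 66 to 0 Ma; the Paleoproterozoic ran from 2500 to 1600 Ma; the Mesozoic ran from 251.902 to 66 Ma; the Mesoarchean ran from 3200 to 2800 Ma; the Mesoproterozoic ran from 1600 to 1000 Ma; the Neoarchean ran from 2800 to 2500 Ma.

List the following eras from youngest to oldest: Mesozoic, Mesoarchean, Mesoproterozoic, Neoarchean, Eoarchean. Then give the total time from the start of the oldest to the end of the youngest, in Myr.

Start ages (Ma): Eoarchean 4031, Mesoarchean 3200, Neoarchean 2800, Mesoproterozoic 1600, Mesozoic 251.902.
Ordered youngest to oldest: Mesozoic, Mesoproterozoic, Neoarchean, Mesoarchean, Eoarchean.
Span = 4031 − 66 = 3965 Myr.

Mesozoic, Mesoproterozoic, Neoarchean, Mesoarchean, Eoarchean; total span 3965 Myr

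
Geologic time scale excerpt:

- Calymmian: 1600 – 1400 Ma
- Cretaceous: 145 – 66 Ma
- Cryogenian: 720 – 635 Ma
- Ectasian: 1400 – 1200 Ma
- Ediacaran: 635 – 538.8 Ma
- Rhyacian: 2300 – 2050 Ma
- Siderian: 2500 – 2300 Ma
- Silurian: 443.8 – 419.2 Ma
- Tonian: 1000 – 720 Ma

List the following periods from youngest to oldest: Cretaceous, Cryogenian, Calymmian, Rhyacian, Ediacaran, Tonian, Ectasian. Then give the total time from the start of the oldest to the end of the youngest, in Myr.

From the excerpt: Cretaceous 145–66; Cryogenian 720–635; Calymmian 1600–1400; Rhyacian 2300–2050; Ediacaran 635–538.8; Tonian 1000–720; Ectasian 1400–1200 (Ma).
Larger Ma is earlier, so the oldest is Rhyacian and the youngest is Cretaceous; youngest to oldest: Cretaceous, Ediacaran, Cryogenian, Tonian, Ectasian, Calymmian, Rhyacian.
Oldest start 2300 minus youngest end 66 gives 2234 Myr overall.

Cretaceous → Ediacaran → Cryogenian → Tonian → Ectasian → Calymmian → Rhyacian; total span 2234 Myr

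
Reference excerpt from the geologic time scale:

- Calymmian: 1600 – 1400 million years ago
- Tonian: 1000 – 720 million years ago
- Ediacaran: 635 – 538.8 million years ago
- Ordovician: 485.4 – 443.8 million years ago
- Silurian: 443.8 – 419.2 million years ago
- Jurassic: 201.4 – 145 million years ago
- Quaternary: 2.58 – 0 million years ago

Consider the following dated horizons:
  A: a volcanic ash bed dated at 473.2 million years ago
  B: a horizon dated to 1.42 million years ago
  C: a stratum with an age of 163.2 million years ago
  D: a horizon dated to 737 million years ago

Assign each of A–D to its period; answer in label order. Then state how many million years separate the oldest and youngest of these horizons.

A: 473.2 Ma lies in 485.4–443.8 Ma, so Ordovician.
B: 1.42 Ma lies in 2.58–0 Ma, so Quaternary.
C: 163.2 Ma lies in 201.4–145 Ma, so Jurassic.
D: 737 Ma lies in 1000–720 Ma, so Tonian.
Oldest = 737 Ma, youngest = 1.42 Ma → span 735.58 Myr.

A — Ordovician; B — Quaternary; C — Jurassic; D — Tonian; span 735.58 million years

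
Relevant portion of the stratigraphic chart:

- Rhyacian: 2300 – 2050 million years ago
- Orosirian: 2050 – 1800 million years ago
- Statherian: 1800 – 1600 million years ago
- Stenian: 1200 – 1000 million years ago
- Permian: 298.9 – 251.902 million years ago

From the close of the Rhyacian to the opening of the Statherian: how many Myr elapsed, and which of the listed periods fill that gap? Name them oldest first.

250 million years; Orosirian

The Rhyacian closes at 2050 Ma and the Statherian opens at 1800 Ma, so the interval is 2050 − 1800 = 250 Myr.
A period fits inside if it starts at or after 2050 Ma and ends at or before 1800 Ma; oldest first that gives Orosirian.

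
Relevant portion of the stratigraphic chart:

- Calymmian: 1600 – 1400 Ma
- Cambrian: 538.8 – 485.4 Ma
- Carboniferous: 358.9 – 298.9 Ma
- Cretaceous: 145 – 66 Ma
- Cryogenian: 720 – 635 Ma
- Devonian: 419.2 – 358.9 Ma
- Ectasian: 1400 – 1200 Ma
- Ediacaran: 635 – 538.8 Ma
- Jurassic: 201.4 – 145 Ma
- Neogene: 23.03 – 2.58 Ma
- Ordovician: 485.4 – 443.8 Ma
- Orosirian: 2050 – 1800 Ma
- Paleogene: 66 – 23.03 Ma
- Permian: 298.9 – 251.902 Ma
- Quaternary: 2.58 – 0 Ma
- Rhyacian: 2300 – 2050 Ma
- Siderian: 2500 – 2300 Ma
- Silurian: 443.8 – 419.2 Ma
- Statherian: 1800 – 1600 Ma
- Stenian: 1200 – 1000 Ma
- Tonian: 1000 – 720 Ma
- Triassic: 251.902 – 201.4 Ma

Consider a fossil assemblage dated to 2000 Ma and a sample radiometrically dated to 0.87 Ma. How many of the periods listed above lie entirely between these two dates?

2000 Ma sits inside the Orosirian (2050–1800) and 0.87 Ma inside the Quaternary (2.58–0); neither of those is wholly between the two dates.
The listed periods lying completely between them are Statherian, Calymmian, Ectasian, Stenian, Tonian, Cryogenian, Ediacaran, Cambrian, Ordovician, Silurian, Devonian, Carboniferous, Permian, Triassic, Jurassic, Cretaceous, Paleogene, Neogene — 18 in all.

18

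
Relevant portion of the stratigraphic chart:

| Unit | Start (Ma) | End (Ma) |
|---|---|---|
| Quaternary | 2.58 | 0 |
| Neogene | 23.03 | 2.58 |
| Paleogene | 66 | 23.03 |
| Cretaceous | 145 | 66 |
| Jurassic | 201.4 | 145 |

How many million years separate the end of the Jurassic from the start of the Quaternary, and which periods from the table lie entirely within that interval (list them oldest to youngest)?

142.42 million years; Cretaceous, Paleogene, Neogene

End of Jurassic = 145 Ma; start of Quaternary = 2.58 Ma.
Gap = 145 − 2.58 = 142.42 Myr.
Periods wholly inside 145–2.58 Ma: Cretaceous (145–66), Paleogene (66–23.03), Neogene (23.03–2.58).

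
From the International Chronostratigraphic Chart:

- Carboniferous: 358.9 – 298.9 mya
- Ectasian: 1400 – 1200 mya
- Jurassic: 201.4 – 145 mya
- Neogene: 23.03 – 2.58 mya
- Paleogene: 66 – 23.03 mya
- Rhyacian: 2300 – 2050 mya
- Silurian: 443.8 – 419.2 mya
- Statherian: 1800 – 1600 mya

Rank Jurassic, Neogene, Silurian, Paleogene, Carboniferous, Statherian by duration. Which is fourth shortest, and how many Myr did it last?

Jurassic, 56.4 million years

Start − end for each: Jurassic 201.4 − 145 = 56.4; Neogene 23.03 − 2.58 = 20.45; Silurian 443.8 − 419.2 = 24.6; Paleogene 66 − 23.03 = 42.97; Carboniferous 358.9 − 298.9 = 60; Statherian 1800 − 1600 = 200.
Ranking these from shortest: Neogene < Silurian < Paleogene < Jurassic < Carboniferous < Statherian.
Position 4 in that ranking is Jurassic, which lasted 56.4 Myr.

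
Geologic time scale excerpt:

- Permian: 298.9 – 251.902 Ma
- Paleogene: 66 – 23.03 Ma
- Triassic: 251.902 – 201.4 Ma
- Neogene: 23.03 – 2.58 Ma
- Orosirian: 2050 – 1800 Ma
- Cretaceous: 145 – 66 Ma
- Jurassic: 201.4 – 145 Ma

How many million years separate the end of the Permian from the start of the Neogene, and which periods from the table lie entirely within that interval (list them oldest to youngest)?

228.872 million years; Triassic, Jurassic, Cretaceous, Paleogene

End of Permian = 251.902 Ma; start of Neogene = 23.03 Ma.
Gap = 251.902 − 23.03 = 228.872 Myr.
Periods wholly inside 251.902–23.03 Ma: Triassic (251.902–201.4), Jurassic (201.4–145), Cretaceous (145–66), Paleogene (66–23.03).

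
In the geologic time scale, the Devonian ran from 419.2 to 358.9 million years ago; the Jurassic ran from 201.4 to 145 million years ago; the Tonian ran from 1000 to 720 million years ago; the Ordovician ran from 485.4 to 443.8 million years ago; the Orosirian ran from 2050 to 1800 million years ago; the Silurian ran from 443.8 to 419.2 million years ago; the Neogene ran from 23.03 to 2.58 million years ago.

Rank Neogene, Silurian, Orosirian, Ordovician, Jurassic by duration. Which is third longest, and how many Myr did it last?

Start − end for each: Neogene 23.03 − 2.58 = 20.45; Silurian 443.8 − 419.2 = 24.6; Orosirian 2050 − 1800 = 250; Ordovician 485.4 − 443.8 = 41.6; Jurassic 201.4 − 145 = 56.4.
Ranking these from longest: Orosirian > Jurassic > Ordovician > Silurian > Neogene.
Position 3 in that ranking is Ordovician, which lasted 41.6 Myr.

Ordovician, 41.6 million years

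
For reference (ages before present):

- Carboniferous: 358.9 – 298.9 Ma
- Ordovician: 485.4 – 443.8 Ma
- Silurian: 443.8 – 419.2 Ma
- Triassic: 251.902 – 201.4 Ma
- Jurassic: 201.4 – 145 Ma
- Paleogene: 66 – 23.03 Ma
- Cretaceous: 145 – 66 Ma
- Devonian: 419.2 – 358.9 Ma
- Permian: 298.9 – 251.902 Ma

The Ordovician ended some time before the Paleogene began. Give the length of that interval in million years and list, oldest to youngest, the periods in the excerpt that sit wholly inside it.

The Ordovician closes at 443.8 Ma and the Paleogene opens at 66 Ma, so the interval is 443.8 − 66 = 377.8 Myr.
A period fits inside if it starts at or after 443.8 Ma and ends at or before 66 Ma; oldest first that gives Silurian, Devonian, Carboniferous, Permian, Triassic, Jurassic, Cretaceous.

377.8 million years; Silurian, Devonian, Carboniferous, Permian, Triassic, Jurassic, Cretaceous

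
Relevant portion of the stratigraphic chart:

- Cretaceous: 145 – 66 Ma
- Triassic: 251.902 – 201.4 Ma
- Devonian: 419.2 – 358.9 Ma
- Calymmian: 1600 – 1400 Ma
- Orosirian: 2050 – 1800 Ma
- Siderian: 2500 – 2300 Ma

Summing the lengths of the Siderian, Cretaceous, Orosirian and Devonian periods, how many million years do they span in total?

Duration is start − end for each: (2500 − 2300) + (145 − 66) + (2050 − 1800) + (419.2 − 358.9).
That is 200 + 79 + 250 + 60.3, which totals 589.3 million years.

589.3 million years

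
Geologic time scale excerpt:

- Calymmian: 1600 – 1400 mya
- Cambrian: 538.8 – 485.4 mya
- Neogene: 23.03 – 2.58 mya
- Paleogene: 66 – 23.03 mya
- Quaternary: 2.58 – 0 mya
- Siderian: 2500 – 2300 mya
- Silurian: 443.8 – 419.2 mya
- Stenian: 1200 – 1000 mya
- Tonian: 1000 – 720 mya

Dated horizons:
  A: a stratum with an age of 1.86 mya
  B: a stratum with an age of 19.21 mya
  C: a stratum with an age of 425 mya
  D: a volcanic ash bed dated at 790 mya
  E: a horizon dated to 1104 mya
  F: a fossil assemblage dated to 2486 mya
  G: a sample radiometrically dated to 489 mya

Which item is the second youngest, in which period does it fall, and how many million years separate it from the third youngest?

Sorted youngest-first by Ma: A (1.86), B (19.21), C (425), G (489), D (790), E (1104), F (2486).
The second youngest is B at 19.21 Ma, which lies in 23.03–2.58 Ma: the Neogene.
The third youngest is C at 425 Ma; separation = |19.21 − 425| = 405.79 Myr.

B, in the Neogene; 405.79 million years to C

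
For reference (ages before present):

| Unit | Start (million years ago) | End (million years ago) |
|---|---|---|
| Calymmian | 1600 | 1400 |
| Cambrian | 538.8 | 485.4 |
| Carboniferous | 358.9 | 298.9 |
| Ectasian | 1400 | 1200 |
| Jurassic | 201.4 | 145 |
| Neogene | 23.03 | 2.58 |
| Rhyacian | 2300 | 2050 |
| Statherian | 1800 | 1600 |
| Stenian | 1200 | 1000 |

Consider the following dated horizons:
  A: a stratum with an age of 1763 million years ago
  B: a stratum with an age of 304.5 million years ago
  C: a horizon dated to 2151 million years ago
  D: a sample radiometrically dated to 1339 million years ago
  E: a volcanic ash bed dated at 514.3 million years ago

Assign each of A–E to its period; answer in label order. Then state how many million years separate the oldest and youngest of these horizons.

A: 1763 Ma lies in 1800–1600 Ma, so Statherian.
B: 304.5 Ma lies in 358.9–298.9 Ma, so Carboniferous.
C: 2151 Ma lies in 2300–2050 Ma, so Rhyacian.
D: 1339 Ma lies in 1400–1200 Ma, so Ectasian.
E: 514.3 Ma lies in 538.8–485.4 Ma, so Cambrian.
Oldest = 2151 Ma, youngest = 304.5 Ma → span 1846.5 Myr.

A — Statherian; B — Carboniferous; C — Rhyacian; D — Ectasian; E — Cambrian; span 1846.5 million years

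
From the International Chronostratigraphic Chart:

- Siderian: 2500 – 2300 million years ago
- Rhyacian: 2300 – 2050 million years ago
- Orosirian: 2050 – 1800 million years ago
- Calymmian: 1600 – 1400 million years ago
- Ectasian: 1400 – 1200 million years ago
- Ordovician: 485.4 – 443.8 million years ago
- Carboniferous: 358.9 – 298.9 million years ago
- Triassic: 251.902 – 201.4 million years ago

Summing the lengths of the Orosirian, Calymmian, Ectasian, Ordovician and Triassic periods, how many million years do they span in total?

742.102 million years

Duration is start − end for each: (2050 − 1800) + (1600 − 1400) + (1400 − 1200) + (485.4 − 443.8) + (251.902 − 201.4).
That is 250 + 200 + 200 + 41.6 + 50.502, which totals 742.102 million years.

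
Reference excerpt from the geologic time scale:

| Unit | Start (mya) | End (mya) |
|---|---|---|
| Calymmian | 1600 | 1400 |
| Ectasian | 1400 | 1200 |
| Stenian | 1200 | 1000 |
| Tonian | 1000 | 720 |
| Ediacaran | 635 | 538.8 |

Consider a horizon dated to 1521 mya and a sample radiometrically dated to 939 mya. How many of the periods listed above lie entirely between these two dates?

2

1521 Ma sits inside the Calymmian (1600–1400) and 939 Ma inside the Tonian (1000–720); neither of those is wholly between the two dates.
The listed periods lying completely between them are Ectasian, Stenian — 2 in all.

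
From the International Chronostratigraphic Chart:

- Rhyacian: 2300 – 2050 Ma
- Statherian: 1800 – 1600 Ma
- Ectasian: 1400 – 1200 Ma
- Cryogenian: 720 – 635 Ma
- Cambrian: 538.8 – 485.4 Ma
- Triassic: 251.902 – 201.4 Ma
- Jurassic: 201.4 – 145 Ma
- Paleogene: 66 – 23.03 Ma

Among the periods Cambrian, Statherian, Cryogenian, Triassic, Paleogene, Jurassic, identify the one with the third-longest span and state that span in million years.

Jurassic, 56.4 million years

Durations: Cambrian 53.4; Statherian 200; Cryogenian 85; Triassic 50.502; Paleogene 42.97; Jurassic 56.4 Myr.
Sorted longest-first: Statherian (200), Cryogenian (85), Jurassic (56.4), Cambrian (53.4), Triassic (50.502), Paleogene (42.97).
The third longest is Jurassic at 56.4 Myr.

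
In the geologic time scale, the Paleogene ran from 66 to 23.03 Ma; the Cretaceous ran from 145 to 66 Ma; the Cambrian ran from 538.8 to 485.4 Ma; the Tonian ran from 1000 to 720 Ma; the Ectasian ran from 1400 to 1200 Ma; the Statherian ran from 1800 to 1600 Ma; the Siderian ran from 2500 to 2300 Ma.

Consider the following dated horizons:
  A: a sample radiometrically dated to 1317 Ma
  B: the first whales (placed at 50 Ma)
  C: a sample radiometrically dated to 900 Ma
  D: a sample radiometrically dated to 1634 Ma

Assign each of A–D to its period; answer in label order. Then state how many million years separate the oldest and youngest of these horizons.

A — Ectasian; B — Paleogene; C — Tonian; D — Statherian; span 1584 million years

A: 1317 Ma lies in 1400–1200 Ma, so Ectasian.
B: 50 Ma lies in 66–23.03 Ma, so Paleogene.
C: 900 Ma lies in 1000–720 Ma, so Tonian.
D: 1634 Ma lies in 1800–1600 Ma, so Statherian.
Oldest = 1634 Ma, youngest = 50 Ma → span 1584 Myr.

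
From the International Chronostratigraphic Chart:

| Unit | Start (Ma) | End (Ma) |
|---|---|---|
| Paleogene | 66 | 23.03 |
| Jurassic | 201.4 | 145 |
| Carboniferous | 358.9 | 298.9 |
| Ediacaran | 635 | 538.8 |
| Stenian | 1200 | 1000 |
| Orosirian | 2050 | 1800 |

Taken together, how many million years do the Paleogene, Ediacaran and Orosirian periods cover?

Duration is start − end for each: (66 − 23.03) + (635 − 538.8) + (2050 − 1800).
That is 42.97 + 96.2 + 250, which totals 389.17 million years.

389.17 million years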